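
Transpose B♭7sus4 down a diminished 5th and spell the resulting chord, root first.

Transposed root: Bb → E (diminished 5th down). So we spell E dominant seventh suspended fourth:
root → E
4th (perfect 4th) → A
5th (perfect 5th) → B
7th (minor 7th) → D

E – A – B – D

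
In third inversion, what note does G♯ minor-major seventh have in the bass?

G♯ minor-major seventh = G♯–B–D♯–F𝄪. Third inversion → seventh in the bass = F𝄪.

F𝄪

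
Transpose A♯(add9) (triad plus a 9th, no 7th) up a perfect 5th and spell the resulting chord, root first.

E#, G##, B#, F##

Transposed root: A# → E# (perfect 5th up). So we spell E# added-ninth:
E# — root
G## — major 3rd
B# — perfect 5th
F## — major 9th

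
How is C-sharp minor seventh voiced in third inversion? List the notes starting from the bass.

In root position, C-sharp minor seventh is C-sharp–E–G-sharp–B.
Third inversion puts the seventh (B) in the bass.

B, C-sharp, E, G-sharp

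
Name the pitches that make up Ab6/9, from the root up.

A♭  C  E♭  F  B♭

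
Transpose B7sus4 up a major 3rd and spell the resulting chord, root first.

D#, G#, A#, C#

A major 3rd up from B is D#, so the new chord is D# dominant seventh suspended fourth.
root → D#
4th (perfect 4th) → G#
5th (perfect 5th) → A#
7th (minor 7th) → C#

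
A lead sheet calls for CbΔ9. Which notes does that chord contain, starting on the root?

Cb, Eb, Gb, Bb, Db

CbΔ9 is a major ninth built on Cb.
Root: Cb
Major 3rd (3rd): Eb
Perfect 5th (5th): Gb
Major 7th (7th): Bb
Major 9th (9th): Db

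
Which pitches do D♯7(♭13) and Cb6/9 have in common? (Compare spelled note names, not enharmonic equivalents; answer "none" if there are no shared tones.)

D♯7(♭13): D# F## A# C# B
Cb6/9: Cb Eb Gb Ab Db
Common to both → none.

none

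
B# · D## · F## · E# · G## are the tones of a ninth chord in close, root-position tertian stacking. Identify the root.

E#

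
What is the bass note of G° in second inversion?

G° = G–Bb–Db. Second inversion → fifth in the bass = Db.

Db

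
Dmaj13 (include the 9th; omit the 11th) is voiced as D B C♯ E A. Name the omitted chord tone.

F♯

Dmaj13 = D, F♯, A, C♯, E, B. The voicing lacks the 3rd (major 3rd), F♯.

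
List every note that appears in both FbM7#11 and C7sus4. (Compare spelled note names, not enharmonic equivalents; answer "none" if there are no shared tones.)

FbM7#11 = Fb, Ab, Cb, Eb, Bb.
C7sus4 = C, F, G, Bb.
Shared: Bb.

Bb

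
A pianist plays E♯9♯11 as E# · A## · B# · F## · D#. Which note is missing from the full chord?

G##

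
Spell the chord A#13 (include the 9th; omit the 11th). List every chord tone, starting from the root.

A#, C##, E#, G#, B#, F##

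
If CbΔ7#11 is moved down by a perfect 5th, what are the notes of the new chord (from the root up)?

Fb, Ab, Cb, Eb, Bb

A perfect 5th down from Cb is Fb, so the new chord is Fb major seventh sharp eleven.
Root: Fb
Major 3rd (3rd): Ab
Perfect 5th (5th): Cb
Major 7th (7th): Eb
Augmented 11th (11th): Bb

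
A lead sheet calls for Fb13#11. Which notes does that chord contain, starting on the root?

Fb13#11: dominant thirteenth sharp eleven on Fb.
- root: Fb
- major 3rd: Ab
- perfect 5th: Cb
- minor 7th: Ebb
- major 9th: Gb
- augmented 11th: Bb
- major 13th: Db

Fb, Ab, Cb, Ebb, Gb, Bb, Db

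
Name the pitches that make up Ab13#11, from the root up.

A♭ C E♭ G♭ B♭ D F

Ab13#11: dominant thirteenth sharp eleven on A♭.
Root: A♭
Major 3rd (3rd): C
Perfect 5th (5th): E♭
Minor 7th (7th): G♭
Major 9th (9th): B♭
Augmented 11th (11th): D
Major 13th (13th): F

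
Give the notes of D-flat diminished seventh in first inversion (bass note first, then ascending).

Fb, Abb, Cbb, Db

In root position, D-flat diminished seventh is Db–Fb–Abb–Cbb.
First inversion puts the third (Fb) in the bass.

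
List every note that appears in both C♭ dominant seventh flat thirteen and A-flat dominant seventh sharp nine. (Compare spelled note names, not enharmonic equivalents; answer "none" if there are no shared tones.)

E-flat G-flat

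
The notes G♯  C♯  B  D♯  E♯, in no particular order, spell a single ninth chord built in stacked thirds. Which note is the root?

Arranged so that each adjacent pair is a third by letter name: C♯ – E♯ – G♯ – B – D♯.
The bottom of that stack, C♯, is the root (this is C♯ dominant ninth).

C♯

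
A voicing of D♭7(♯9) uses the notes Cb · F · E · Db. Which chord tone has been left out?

D♭7(♯9) = Db, F, Ab, Cb, E. The voicing lacks the 5th (perfect 5th), Ab.

Ab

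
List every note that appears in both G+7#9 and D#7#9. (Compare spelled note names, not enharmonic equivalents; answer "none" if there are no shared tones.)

D# A#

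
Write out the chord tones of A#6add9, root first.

A#, C##, E#, F##, B#

Root A#, quality six-nine:
A# — root
C## — major 3rd
E# — perfect 5th
F## — major 6th
B# — major 9th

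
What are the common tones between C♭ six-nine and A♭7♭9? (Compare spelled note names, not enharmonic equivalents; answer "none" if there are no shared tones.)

C♭ six-nine = C♭, E♭, G♭, A♭, D♭.
A♭7♭9 = A♭, C, E♭, G♭, B𝄫.
Shared: E♭, G♭, A♭.

E♭ – G♭ – A♭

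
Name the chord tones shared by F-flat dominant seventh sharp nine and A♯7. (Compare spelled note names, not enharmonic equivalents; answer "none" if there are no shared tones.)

F-flat dominant seventh sharp nine: Fb Ab Cb Ebb G
A♯7: A# C## E# G#
Common to both → none.

none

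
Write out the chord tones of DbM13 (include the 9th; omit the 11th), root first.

DbM13 is a major thirteenth built on Db.
Db — root
F — major 3rd
Ab — perfect 5th
C — major 7th
Eb — major 9th
Bb — major 13th

Db  F  Ab  C  Eb  Bb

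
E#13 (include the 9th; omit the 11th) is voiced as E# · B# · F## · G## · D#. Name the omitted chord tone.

C##

The full E#13 chord is E#, G##, B#, D#, F##, C##.
Comparing with the voicing, the major 13th (13th) — C## — is absent.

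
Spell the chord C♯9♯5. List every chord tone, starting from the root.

C# E# G## B D#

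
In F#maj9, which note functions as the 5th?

C#

F#maj9 is built on F#; its 5th is a perfect 5th above the root.
A fifth above F uses the letter C, and the perfect 5th above F# is C#.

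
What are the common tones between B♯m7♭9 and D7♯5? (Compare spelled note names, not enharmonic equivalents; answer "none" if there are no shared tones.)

B♯m7♭9 = B#, D#, F##, A#, C#.
D7♯5 = D, F#, A#, C.
Shared: A#.

A#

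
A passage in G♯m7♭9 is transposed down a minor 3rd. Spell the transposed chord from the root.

G# down a minor 3rd → E#. New chord: E# minor seventh flat nine.
- root: E#
- minor 3rd: G#
- perfect 5th: B#
- minor 7th: D#
- minor 9th: F#

E# G# B# D# F#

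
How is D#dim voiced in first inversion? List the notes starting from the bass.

F#, A, D#

In root position, D#dim is D#–F#–A.
First inversion puts the third (F#) in the bass.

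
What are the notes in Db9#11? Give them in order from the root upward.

Root Db, quality dominant ninth sharp eleven:
root → Db
3rd (major 3rd) → F
5th (perfect 5th) → Ab
7th (minor 7th) → Cb
9th (major 9th) → Eb
11th (augmented 11th) → G

Db F Ab Cb Eb G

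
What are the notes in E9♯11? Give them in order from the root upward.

E9♯11: dominant ninth sharp eleven on E.
Root: E
Major 3rd (3rd): G#
Perfect 5th (5th): B
Minor 7th (7th): D
Major 9th (9th): F#
Augmented 11th (11th): A#

E  G#  B  D  F#  A#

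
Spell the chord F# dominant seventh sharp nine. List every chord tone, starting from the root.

F-sharp, A-sharp, C-sharp, E, G-double-sharp

Root F-sharp, quality dominant seventh sharp nine:
- root: F-sharp
- major 3rd: A-sharp
- perfect 5th: C-sharp
- minor 7th: E
- augmented 9th: G-double-sharp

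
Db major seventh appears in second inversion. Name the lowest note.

Db major seventh in root position is D-flat–F–A-flat–C.
Second inversion places the fifth in the bass, which is A-flat.

A-flat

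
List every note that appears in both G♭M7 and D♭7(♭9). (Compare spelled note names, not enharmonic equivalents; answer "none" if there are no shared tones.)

G♭M7 = Gb, Bb, Db, F.
D♭7(♭9) = Db, F, Ab, Cb, Ebb.
Shared: Db, F.

Db, F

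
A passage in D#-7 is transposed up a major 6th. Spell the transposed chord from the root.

D# up a major 6th → B#. New chord: B# minor seventh.
- root: B#
- minor 3rd: D#
- perfect 5th: F##
- minor 7th: A#

B# D# F## A#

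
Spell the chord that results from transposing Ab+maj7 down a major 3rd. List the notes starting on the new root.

A major 3rd down from A♭ is F♭, so the new chord is F♭ augmented major seventh.
root → F♭
3rd (major 3rd) → A♭
5th (augmented 5th) → C
7th (major 7th) → E♭

F♭, A♭, C, E♭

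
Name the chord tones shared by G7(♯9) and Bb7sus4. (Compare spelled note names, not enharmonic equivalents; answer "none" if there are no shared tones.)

G7(♯9): G B D F A#
Bb7sus4: Bb Eb F Ab
Common to both → F.

F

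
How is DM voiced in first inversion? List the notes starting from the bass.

In root position, DM is D–F#–A.
First inversion puts the third (F#) in the bass.

F# – A – D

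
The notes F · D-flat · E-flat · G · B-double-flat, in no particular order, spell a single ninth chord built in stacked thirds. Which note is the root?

Arranged so that each adjacent pair is a third by letter name: E-flat – G – B-double-flat – D-flat – F.
The bottom of that stack, E-flat, is the root (this is E-flat dominant ninth flat five).

E-flat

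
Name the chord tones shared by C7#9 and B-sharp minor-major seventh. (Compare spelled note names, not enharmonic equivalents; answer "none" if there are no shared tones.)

D#

C7#9 = C, E, G, Bb, D#.
B-sharp minor-major seventh = B#, D#, F##, A##.
Shared: D#.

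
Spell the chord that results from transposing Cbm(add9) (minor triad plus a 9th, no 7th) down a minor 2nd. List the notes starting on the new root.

Bb, Db, F, C

Cb down a minor 2nd → Bb. New chord: Bb minor added-ninth.
Root: Bb
Minor 3rd (3rd): Db
Perfect 5th (5th): F
Major 9th (9th): C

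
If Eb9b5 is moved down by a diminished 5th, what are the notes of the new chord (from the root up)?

E♭ down a diminished 5th → A. New chord: A dominant ninth flat five.
- root: A
- major 3rd: C♯
- diminished 5th: E♭
- minor 7th: G
- major 9th: B

A, C♯, E♭, G, B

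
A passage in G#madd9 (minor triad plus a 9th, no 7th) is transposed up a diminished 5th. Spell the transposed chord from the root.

D – F – A – E

G# up a diminished 5th → D. New chord: D minor added-ninth.
Root: D
Minor 3rd (3rd): F
Perfect 5th (5th): A
Major 9th (9th): E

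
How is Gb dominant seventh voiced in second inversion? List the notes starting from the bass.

Gb dominant seventh = G-flat–B-flat–D-flat–F-flat; second inversion → fifth (D-flat) lowest.

D-flat – F-flat – G-flat – B-flat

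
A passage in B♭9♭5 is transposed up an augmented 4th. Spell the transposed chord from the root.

Bb up an augmented 4th → E. New chord: E dominant ninth flat five.
root → E
3rd (major 3rd) → G#
5th (diminished 5th) → Bb
7th (minor 7th) → D
9th (major 9th) → F#

E G# Bb D F#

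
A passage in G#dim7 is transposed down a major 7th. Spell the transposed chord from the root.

A major 7th down from G♯ is A, so the new chord is A diminished seventh.
A — root
C — minor 3rd
E♭ — diminished 5th
G♭ — diminished 7th

A – C – E♭ – G♭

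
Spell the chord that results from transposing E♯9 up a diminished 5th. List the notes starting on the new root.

B – D# – F# – A – C#

E# up a diminished 5th → B. New chord: B dominant ninth.
B — root
D# — major 3rd
F# — perfect 5th
A — minor 7th
C# — major 9th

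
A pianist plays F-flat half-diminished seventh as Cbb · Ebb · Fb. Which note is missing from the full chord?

The full F-flat half-diminished seventh chord is Fb, Abb, Cbb, Ebb.
Comparing with the voicing, the minor 3rd (3rd) — Abb — is absent.

Abb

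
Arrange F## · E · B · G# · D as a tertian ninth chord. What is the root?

E

Arranged so that each adjacent pair is a third by letter name: E – G# – B – D – F##.
The bottom of that stack, E, is the root (this is E dominant seventh sharp nine).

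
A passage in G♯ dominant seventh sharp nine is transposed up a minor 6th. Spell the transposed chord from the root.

E  G-sharp  B  D  F-double-sharp

G-sharp up a minor 6th → E. New chord: E dominant seventh sharp nine.
Root: E
Major 3rd (3rd): G-sharp
Perfect 5th (5th): B
Minor 7th (7th): D
Augmented 9th (9th): F-double-sharp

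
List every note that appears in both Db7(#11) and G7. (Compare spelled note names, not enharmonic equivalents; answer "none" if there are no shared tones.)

F, G

Db7(#11) = Db, F, Ab, Cb, G.
G7 = G, B, D, F.
Shared: F, G.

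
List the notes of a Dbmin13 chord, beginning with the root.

Db – Fb – Ab – Cb – Eb – Gb – Bb

Dbmin13 is a minor thirteenth built on Db.
root → Db
3rd (minor 3rd) → Fb
5th (perfect 5th) → Ab
7th (minor 7th) → Cb
9th (major 9th) → Eb
11th (perfect 11th) → Gb
13th (major 13th) → Bb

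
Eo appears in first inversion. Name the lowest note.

Eo in root position is E–G–Bb.
First inversion places the third in the bass, which is G.

G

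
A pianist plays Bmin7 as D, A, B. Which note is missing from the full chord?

F#

Bmin7 = B, D, F#, A. The voicing lacks the 5th (perfect 5th), F#.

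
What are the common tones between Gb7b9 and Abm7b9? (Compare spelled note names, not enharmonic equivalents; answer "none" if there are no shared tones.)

Gb7b9: Gb Bb Db Fb Abb
Abm7b9: Ab Cb Eb Gb Bbb
Common to both → Gb.

Gb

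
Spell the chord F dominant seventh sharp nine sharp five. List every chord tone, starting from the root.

F A C-sharp E-flat G-sharp

F dominant seventh sharp nine sharp five is a dominant seventh sharp nine sharp five built on F.
F — root
A — major 3rd
C-sharp — augmented 5th
E-flat — minor 7th
G-sharp — augmented 9th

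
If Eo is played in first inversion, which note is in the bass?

Eo = E–G–Bb. First inversion → third in the bass = G.

G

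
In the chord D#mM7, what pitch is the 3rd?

Root of D#mM7 = D#. The 3rd is a minor 3rd: D# up a minor 3rd → F#.

F#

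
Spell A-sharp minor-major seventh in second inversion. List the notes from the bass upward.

A-sharp minor-major seventh = A♯–C♯–E♯–G𝄪; second inversion → fifth (E♯) lowest.

E♯ G𝄪 A♯ C♯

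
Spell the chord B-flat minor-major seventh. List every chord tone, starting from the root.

B-flat minor-major seventh is a minor-major seventh built on Bb.
root → Bb
3rd (minor 3rd) → Db
5th (perfect 5th) → F
7th (major 7th) → A

Bb  Db  F  A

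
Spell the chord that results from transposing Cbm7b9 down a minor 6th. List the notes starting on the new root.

E♭, G♭, B♭, D♭, F♭

Transposed root: C♭ → E♭ (minor 6th down). So we spell E♭ minor seventh flat nine:
- root: E♭
- minor 3rd: G♭
- perfect 5th: B♭
- minor 7th: D♭
- minor 9th: F♭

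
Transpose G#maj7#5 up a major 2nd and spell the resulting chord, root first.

Transposed root: G♯ → A♯ (major 2nd up). So we spell A♯ augmented major seventh:
Root: A♯
Major 3rd (3rd): C𝄪
Augmented 5th (5th): E𝄪
Major 7th (7th): G𝄪

A♯, C𝄪, E𝄪, G𝄪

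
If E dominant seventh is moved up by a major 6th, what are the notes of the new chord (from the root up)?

C#, E#, G#, B

E up a major 6th → C#. New chord: C# dominant seventh.
- root: C#
- major 3rd: E#
- perfect 5th: G#
- minor 7th: B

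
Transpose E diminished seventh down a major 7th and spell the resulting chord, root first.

F – A-flat – C-flat – E-double-flat

E down a major 7th → F. New chord: F diminished seventh.
- root: F
- minor 3rd: A-flat
- diminished 5th: C-flat
- diminished 7th: E-double-flat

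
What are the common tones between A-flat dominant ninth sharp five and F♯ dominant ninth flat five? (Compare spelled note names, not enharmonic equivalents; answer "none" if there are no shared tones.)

A-flat dominant ninth sharp five = A-flat, C, E, G-flat, B-flat.
F♯ dominant ninth flat five = F-sharp, A-sharp, C, E, G-sharp.
Shared: C, E.

C – E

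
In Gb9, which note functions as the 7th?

Gb9 is built on Gb; its 7th is a minor 7th above the root.
A seventh above G uses the letter F, and the minor 7th above Gb is Fb.

Fb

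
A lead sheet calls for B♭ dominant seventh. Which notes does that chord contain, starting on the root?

B-flat, D, F, A-flat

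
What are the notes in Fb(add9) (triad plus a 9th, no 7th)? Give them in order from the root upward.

Root Fb, quality added-ninth:
Fb — root
Ab — major 3rd
Cb — perfect 5th
Gb — major 9th

Fb, Ab, Cb, Gb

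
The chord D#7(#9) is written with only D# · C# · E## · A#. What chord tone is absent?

The full D#7(#9) chord is D#, F##, A#, C#, E##.
Comparing with the voicing, the major 3rd (3rd) — F## — is absent.

F##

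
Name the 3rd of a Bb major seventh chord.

D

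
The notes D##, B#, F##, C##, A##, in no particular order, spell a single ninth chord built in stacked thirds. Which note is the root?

B#

Stacking in thirds gives B# – D## – F## – A## – C##, so B# is the root — B# major ninth.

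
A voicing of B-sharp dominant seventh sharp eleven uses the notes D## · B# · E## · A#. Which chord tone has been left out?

F##

The full B-sharp dominant seventh sharp eleven chord is B#, D##, F##, A#, E##.
Comparing with the voicing, the perfect 5th (5th) — F## — is absent.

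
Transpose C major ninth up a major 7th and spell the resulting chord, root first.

Transposed root: C → B (major 7th up). So we spell B major ninth:
B — root
D-sharp — major 3rd
F-sharp — perfect 5th
A-sharp — major 7th
C-sharp — major 9th

B, D-sharp, F-sharp, A-sharp, C-sharp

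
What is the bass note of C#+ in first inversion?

C#+ in root position is C#–E#–G##.
First inversion places the third in the bass, which is E#.

E#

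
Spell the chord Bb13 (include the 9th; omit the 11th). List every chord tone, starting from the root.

Bb13 is a dominant thirteenth built on B♭.
B♭ — root
D — major 3rd
F — perfect 5th
A♭ — minor 7th
C — major 9th
G — major 13th

B♭ – D – F – A♭ – C – G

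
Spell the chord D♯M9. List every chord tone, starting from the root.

D♯M9: major ninth on D#.
root → D#
3rd (major 3rd) → F##
5th (perfect 5th) → A#
7th (major 7th) → C##
9th (major 9th) → E#

D# F## A# C## E#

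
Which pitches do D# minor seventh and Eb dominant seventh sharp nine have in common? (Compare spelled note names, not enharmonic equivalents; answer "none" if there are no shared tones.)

D# minor seventh = D-sharp, F-sharp, A-sharp, C-sharp.
Eb dominant seventh sharp nine = E-flat, G, B-flat, D-flat, F-sharp.
Shared: F-sharp.

F-sharp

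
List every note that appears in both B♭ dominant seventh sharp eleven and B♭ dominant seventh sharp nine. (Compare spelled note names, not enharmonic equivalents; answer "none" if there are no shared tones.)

B♭ dominant seventh sharp eleven: B-flat D F A-flat E
B♭ dominant seventh sharp nine: B-flat D F A-flat C-sharp
Common to both → B-flat, D, F, A-flat.

B-flat D F A-flat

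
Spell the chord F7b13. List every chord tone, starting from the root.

F7b13 is a dominant seventh flat thirteen built on F.
F — root
A — major 3rd
C — perfect 5th
Eb — minor 7th
Db — minor 13th

F  A  C  Eb  Db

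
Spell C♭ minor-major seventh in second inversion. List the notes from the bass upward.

G-flat  B-flat  C-flat  E-double-flat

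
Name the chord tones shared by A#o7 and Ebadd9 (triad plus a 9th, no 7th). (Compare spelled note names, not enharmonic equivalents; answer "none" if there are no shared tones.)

G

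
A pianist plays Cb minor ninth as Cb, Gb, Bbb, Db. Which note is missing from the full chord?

Ebb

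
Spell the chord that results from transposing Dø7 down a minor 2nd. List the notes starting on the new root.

C#, E, G, B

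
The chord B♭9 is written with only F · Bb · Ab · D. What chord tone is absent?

The full B♭9 chord is Bb, D, F, Ab, C.
Comparing with the voicing, the major 9th (9th) — C — is absent.

C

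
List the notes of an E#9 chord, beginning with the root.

Root E#, quality dominant ninth:
- root: E#
- major 3rd: G##
- perfect 5th: B#
- minor 7th: D#
- major 9th: F##

E# G## B# D# F##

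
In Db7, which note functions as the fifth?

Db7 is built on Db; its 5th is a perfect 5th above the root.
A fifth above D uses the letter A, and the perfect 5th above Db is Ab.

Ab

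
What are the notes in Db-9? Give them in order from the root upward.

Db  Fb  Ab  Cb  Eb

Db-9 is a minor ninth built on Db.
Db — root
Fb — minor 3rd
Ab — perfect 5th
Cb — minor 7th
Eb — major 9th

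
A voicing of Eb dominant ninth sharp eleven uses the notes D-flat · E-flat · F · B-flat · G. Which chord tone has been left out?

Eb dominant ninth sharp eleven = E-flat, G, B-flat, D-flat, F, A. The voicing lacks the 11th (augmented 11th), A.

A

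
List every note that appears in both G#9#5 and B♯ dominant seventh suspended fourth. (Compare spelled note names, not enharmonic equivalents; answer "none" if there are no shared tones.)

B♯, A♯

G#9#5 = G♯, B♯, D𝄪, F♯, A♯.
B♯ dominant seventh suspended fourth = B♯, E♯, F𝄪, A♯.
Shared: B♯, A♯.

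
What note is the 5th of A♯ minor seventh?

E-sharp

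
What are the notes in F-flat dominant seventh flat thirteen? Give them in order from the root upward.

F-flat, A-flat, C-flat, E-double-flat, D-double-flat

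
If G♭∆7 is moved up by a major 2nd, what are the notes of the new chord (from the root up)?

A♭, C, E♭, G

A major 2nd up from G♭ is A♭, so the new chord is A♭ major seventh.
root → A♭
3rd (major 3rd) → C
5th (perfect 5th) → E♭
7th (major 7th) → G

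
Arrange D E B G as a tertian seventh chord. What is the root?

E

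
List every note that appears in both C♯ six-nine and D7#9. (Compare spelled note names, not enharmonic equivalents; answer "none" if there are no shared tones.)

E♯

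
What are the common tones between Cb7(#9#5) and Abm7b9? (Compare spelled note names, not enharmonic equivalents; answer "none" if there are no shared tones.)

Cb, Eb, Bbb

Cb7(#9#5) = Cb, Eb, G, Bbb, D.
Abm7b9 = Ab, Cb, Eb, Gb, Bbb.
Shared: Cb, Eb, Bbb.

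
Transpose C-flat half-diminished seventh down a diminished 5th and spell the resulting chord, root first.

Transposed root: Cb → F (diminished 5th down). So we spell F half-diminished seventh:
Root: F
Minor 3rd (3rd): Ab
Diminished 5th (5th): Cb
Minor 7th (7th): Eb

F – Ab – Cb – Eb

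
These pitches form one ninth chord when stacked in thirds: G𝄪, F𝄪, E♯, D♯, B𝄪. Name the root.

Arranged so that each adjacent pair is a third by letter name: E♯ – G𝄪 – B𝄪 – D♯ – F𝄪.
The bottom of that stack, E♯, is the root (this is E♯ dominant ninth sharp five).

E♯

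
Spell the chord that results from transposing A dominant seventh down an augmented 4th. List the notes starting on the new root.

E♭ G B♭ D♭

Transposed root: A → E♭ (augmented 4th down). So we spell E♭ dominant seventh:
Root: E♭
Major 3rd (3rd): G
Perfect 5th (5th): B♭
Minor 7th (7th): D♭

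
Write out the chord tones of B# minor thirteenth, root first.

B# D# F## A# C## E# G##

B# minor thirteenth: minor thirteenth on B#.
Root: B#
Minor 3rd (3rd): D#
Perfect 5th (5th): F##
Minor 7th (7th): A#
Major 9th (9th): C##
Perfect 11th (11th): E#
Major 13th (13th): G##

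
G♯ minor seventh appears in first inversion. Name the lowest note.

B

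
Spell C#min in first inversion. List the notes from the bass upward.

C#min = C♯–E–G♯; first inversion → third (E) lowest.

E G♯ C♯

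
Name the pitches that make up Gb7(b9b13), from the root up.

G♭  B♭  D♭  F♭  A𝄫  E𝄫

Gb7(b9b13) is a dominant seventh flat nine flat thirteen built on G♭.
root → G♭
3rd (major 3rd) → B♭
5th (perfect 5th) → D♭
7th (minor 7th) → F♭
9th (minor 9th) → A𝄫
13th (minor 13th) → E𝄫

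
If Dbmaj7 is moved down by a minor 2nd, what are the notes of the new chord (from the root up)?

C E G B

Transposed root: D♭ → C (minor 2nd down). So we spell C major seventh:
Root: C
Major 3rd (3rd): E
Perfect 5th (5th): G
Major 7th (7th): B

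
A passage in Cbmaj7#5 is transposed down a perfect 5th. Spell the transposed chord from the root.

Transposed root: Cb → Fb (perfect 5th down). So we spell Fb augmented major seventh:
- root: Fb
- major 3rd: Ab
- augmented 5th: C
- major 7th: Eb

Fb, Ab, C, Eb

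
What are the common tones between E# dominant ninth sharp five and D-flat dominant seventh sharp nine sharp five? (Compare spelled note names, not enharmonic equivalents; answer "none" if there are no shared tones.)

E# dominant ninth sharp five: E-sharp G-double-sharp B-double-sharp D-sharp F-double-sharp
D-flat dominant seventh sharp nine sharp five: D-flat F A C-flat E
Common to both → none.

none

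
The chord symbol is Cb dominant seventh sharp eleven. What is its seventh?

Root of Cb dominant seventh sharp eleven = C-flat. The 7th is a minor 7th: C-flat up a minor 7th → B-double-flat.

B-double-flat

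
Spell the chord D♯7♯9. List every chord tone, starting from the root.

Root D#, quality dominant seventh sharp nine:
root → D#
3rd (major 3rd) → F##
5th (perfect 5th) → A#
7th (minor 7th) → C#
9th (augmented 9th) → E##

D#, F##, A#, C#, E##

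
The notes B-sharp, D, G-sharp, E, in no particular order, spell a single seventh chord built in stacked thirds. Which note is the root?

E

Stacking in thirds gives E – G-sharp – B-sharp – D, so E is the root — E augmented seventh.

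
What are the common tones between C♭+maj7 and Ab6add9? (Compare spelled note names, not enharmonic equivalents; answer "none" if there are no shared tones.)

Eb  Bb

C♭+maj7: Cb Eb G Bb
Ab6add9: Ab C Eb F Bb
Common to both → Eb, Bb.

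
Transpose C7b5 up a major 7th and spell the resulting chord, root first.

C up a major 7th → B. New chord: B dominant seventh flat five.
- root: B
- major 3rd: D♯
- diminished 5th: F
- minor 7th: A

B, D♯, F, A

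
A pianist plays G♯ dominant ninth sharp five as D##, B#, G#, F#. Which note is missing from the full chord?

A#

G♯ dominant ninth sharp five = G#, B#, D##, F#, A#. The voicing lacks the 9th (major 9th), A#.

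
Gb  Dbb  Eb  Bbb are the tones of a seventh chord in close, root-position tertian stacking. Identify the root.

Eb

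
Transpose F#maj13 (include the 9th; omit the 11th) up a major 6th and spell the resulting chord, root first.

A major 6th up from F# is D#, so the new chord is D# major thirteenth.
- root: D#
- major 3rd: F##
- perfect 5th: A#
- major 7th: C##
- major 9th: E#
- major 13th: B#

D# F## A# C## E# B#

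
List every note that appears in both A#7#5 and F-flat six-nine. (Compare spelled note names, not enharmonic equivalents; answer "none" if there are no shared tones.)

A#7#5 = A#, C##, E##, G#.
F-flat six-nine = Fb, Ab, Cb, Db, Gb.
Shared: none.

none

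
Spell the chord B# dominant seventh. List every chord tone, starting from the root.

B# dominant seventh: dominant seventh on B#.
root → B#
3rd (major 3rd) → D##
5th (perfect 5th) → F##
7th (minor 7th) → A#

B# – D## – F## – A#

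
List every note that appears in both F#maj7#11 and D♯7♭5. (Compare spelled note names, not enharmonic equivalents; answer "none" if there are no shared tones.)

F#maj7#11: F♯ A♯ C♯ E♯ B♯
D♯7♭5: D♯ F𝄪 A C♯
Common to both → C♯.

C♯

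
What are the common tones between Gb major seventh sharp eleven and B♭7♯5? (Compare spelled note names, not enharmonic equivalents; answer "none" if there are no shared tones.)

Gb major seventh sharp eleven: G♭ B♭ D♭ F C
B♭7♯5: B♭ D F♯ A♭
Common to both → B♭.

B♭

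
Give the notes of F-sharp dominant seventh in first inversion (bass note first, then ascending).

F-sharp dominant seventh = F#–A#–C#–E; first inversion → third (A#) lowest.

A#  C#  E  F#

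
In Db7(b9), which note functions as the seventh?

Db7(b9) is built on Db; its 7th is a minor 7th above the root.
A seventh above D uses the letter C, and the minor 7th above Db is Cb.

Cb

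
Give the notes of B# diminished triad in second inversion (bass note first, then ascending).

F#  B#  D#

B# diminished triad = B#–D#–F#; second inversion → fifth (F#) lowest.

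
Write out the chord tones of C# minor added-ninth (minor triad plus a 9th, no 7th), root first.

C#, E, G#, D#

Root C#, quality minor added-ninth:
root → C#
3rd (minor 3rd) → E
5th (perfect 5th) → G#
9th (major 9th) → D#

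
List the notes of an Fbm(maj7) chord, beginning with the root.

Root Fb, quality minor-major seventh:
- root: Fb
- minor 3rd: Abb
- perfect 5th: Cb
- major 7th: Eb

Fb, Abb, Cb, Eb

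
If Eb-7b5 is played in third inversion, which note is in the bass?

Db

Eb-7b5 = Eb–Gb–Bbb–Db. Third inversion → seventh in the bass = Db.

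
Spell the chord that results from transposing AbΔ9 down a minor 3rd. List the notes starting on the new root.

F – A – C – E – G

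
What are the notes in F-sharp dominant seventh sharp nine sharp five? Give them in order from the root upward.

F-sharp – A-sharp – C-double-sharp – E – G-double-sharp

F-sharp dominant seventh sharp nine sharp five: dominant seventh sharp nine sharp five on F-sharp.
F-sharp — root
A-sharp — major 3rd
C-double-sharp — augmented 5th
E — minor 7th
G-double-sharp — augmented 9th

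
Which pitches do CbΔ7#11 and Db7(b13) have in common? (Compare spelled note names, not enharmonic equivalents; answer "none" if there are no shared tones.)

Cb – F

CbΔ7#11: Cb Eb Gb Bb F
Db7(b13): Db F Ab Cb Bbb
Common to both → Cb, F.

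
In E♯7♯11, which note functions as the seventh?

Root of E♯7♯11 = E♯. The 7th is a minor 7th: E♯ up a minor 7th → D♯.

D♯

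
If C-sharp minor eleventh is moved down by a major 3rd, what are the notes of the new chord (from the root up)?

A, C, E, G, B, D

Transposed root: C# → A (major 3rd down). So we spell A minor eleventh:
- root: A
- minor 3rd: C
- perfect 5th: E
- minor 7th: G
- major 9th: B
- perfect 11th: D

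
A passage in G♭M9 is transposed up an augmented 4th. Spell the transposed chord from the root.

An augmented 4th up from Gb is C, so the new chord is C major ninth.
C — root
E — major 3rd
G — perfect 5th
B — major 7th
D — major 9th

C, E, G, B, D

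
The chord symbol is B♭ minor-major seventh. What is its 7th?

Root of B♭ minor-major seventh = B-flat. The 7th is a major 7th: B-flat up a major 7th → A.

A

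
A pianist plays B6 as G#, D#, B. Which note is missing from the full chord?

F#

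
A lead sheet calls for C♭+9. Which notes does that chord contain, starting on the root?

C♭+9: dominant ninth sharp five on Cb.
Cb — root
Eb — major 3rd
G — augmented 5th
Bbb — minor 7th
Db — major 9th

Cb  Eb  G  Bbb  Db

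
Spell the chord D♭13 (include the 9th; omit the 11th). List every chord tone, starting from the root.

Db, F, Ab, Cb, Eb, Bb

Root Db, quality dominant thirteenth:
- root: Db
- major 3rd: F
- perfect 5th: Ab
- minor 7th: Cb
- major 9th: Eb
- major 13th: Bb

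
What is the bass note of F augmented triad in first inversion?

A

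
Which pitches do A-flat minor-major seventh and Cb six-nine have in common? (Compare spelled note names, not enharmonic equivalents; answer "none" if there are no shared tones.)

A-flat C-flat E-flat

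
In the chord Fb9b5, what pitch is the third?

Fb9b5 is built on Fb; its 3rd is a major 3rd above the root.
A third above F uses the letter A, and the major 3rd above Fb is Ab.

Ab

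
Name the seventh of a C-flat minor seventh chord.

B𝄫

C-flat minor seventh is built on C♭; its 7th is a minor 7th above the root.
A seventh above C uses the letter B, and the minor 7th above C♭ is B𝄫.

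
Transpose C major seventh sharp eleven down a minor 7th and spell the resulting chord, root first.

C down a minor 7th → D. New chord: D major seventh sharp eleven.
root → D
3rd (major 3rd) → F#
5th (perfect 5th) → A
7th (major 7th) → C#
11th (augmented 11th) → G#

D  F#  A  C#  G#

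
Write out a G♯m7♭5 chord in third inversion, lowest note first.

G♯m7♭5 = G#–B–D–F#; third inversion → seventh (F#) lowest.

F#  G#  B  D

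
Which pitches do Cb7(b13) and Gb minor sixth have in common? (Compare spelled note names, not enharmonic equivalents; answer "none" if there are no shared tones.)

Eb Gb Bbb

Cb7(b13) = Cb, Eb, Gb, Bbb, Abb.
Gb minor sixth = Gb, Bbb, Db, Eb.
Shared: Eb, Gb, Bbb.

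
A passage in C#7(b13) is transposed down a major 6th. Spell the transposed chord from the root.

C# down a major 6th → E. New chord: E dominant seventh flat thirteen.
- root: E
- major 3rd: G#
- perfect 5th: B
- minor 7th: D
- minor 13th: C

E, G#, B, D, C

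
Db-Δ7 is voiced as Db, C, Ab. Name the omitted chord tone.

Fb

Db-Δ7 = Db, Fb, Ab, C. The voicing lacks the 3rd (minor 3rd), Fb.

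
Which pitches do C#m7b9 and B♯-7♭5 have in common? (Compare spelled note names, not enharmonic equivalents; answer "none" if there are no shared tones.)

C#m7b9 = C#, E, G#, B, D.
B♯-7♭5 = B#, D#, F#, A#.
Shared: none.

none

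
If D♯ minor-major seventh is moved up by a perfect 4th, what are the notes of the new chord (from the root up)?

G#, B, D#, F##

D# up a perfect 4th → G#. New chord: G# minor-major seventh.
G# — root
B — minor 3rd
D# — perfect 5th
F## — major 7th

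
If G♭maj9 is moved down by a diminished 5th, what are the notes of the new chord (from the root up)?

C – E – G – B – D

A diminished 5th down from G♭ is C, so the new chord is C major ninth.
C — root
E — major 3rd
G — perfect 5th
B — major 7th
D — major 9th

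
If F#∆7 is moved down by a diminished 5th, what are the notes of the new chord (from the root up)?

Transposed root: F# → B# (diminished 5th down). So we spell B# major seventh:
B# — root
D## — major 3rd
F## — perfect 5th
A## — major 7th

B# D## F## A##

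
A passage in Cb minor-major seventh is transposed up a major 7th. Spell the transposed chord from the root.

A major 7th up from Cb is Bb, so the new chord is Bb minor-major seventh.
root → Bb
3rd (minor 3rd) → Db
5th (perfect 5th) → F
7th (major 7th) → A

Bb Db F A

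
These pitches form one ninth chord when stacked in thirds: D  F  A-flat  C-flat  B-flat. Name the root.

Stacking in thirds gives B-flat – D – F – A-flat – C-flat, so B-flat is the root — B-flat dominant seventh flat nine.

B-flat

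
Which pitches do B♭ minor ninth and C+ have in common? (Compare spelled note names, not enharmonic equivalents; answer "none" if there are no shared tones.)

B♭ minor ninth = Bb, Db, F, Ab, C.
C+ = C, E, G#.
Shared: C.

C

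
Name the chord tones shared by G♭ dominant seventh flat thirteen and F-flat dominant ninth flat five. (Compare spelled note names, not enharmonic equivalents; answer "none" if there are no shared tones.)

G-flat  F-flat  E-double-flat

G♭ dominant seventh flat thirteen = G-flat, B-flat, D-flat, F-flat, E-double-flat.
F-flat dominant ninth flat five = F-flat, A-flat, C-double-flat, E-double-flat, G-flat.
Shared: G-flat, F-flat, E-double-flat.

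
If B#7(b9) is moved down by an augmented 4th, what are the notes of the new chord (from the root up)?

B# down an augmented 4th → F#. New chord: F# dominant seventh flat nine.
F# — root
A# — major 3rd
C# — perfect 5th
E — minor 7th
G — minor 9th

F# A# C# E G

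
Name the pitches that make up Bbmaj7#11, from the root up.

Bbmaj7#11: major seventh sharp eleven on Bb.
- root: Bb
- major 3rd: D
- perfect 5th: F
- major 7th: A
- augmented 11th: E

Bb  D  F  A  E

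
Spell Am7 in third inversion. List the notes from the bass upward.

G, A, C, E

In root position, Am7 is A–C–E–G.
Third inversion puts the seventh (G) in the bass.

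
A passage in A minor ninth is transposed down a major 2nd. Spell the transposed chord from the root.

G, B-flat, D, F, A

A down a major 2nd → G. New chord: G minor ninth.
G — root
B-flat — minor 3rd
D — perfect 5th
F — minor 7th
A — major 9th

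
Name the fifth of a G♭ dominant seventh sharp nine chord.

Root of G♭ dominant seventh sharp nine = Gb. The 5th is a perfect 5th: Gb up a perfect 5th → Db.

Db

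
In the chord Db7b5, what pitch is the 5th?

Db7b5 is built on D♭; its 5th is a diminished 5th above the root.
A fifth above D uses the letter A, and the diminished 5th above D♭ is A𝄫.

A𝄫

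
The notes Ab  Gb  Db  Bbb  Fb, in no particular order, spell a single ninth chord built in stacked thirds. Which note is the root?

Arranged so that each adjacent pair is a third by letter name: Gb – Bbb – Db – Fb – Ab.
The bottom of that stack, Gb, is the root (this is Gb minor ninth).

Gb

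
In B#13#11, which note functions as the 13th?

G##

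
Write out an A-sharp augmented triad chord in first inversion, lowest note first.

C-double-sharp, E-double-sharp, A-sharp

A-sharp augmented triad = A-sharp–C-double-sharp–E-double-sharp; first inversion → third (C-double-sharp) lowest.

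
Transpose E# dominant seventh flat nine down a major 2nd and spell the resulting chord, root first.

Transposed root: E# → D# (major 2nd down). So we spell D# dominant seventh flat nine:
Root: D#
Major 3rd (3rd): F##
Perfect 5th (5th): A#
Minor 7th (7th): C#
Minor 9th (9th): E

D# – F## – A# – C# – E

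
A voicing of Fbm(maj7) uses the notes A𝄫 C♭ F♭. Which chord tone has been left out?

E♭

The full Fbm(maj7) chord is F♭, A𝄫, C♭, E♭.
Comparing with the voicing, the major 7th (7th) — E♭ — is absent.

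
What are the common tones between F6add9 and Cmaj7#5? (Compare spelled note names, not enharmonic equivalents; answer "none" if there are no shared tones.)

C

F6add9: F A C D G
Cmaj7#5: C E G# B
Common to both → C.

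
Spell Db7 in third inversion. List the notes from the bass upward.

Cb Db F Ab

Db7 = Db–F–Ab–Cb; third inversion → seventh (Cb) lowest.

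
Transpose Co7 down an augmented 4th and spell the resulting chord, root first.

Gb – Bbb – Dbb – Fbb

C down an augmented 4th → Gb. New chord: Gb diminished seventh.
Gb — root
Bbb — minor 3rd
Dbb — diminished 5th
Fbb — diminished 7th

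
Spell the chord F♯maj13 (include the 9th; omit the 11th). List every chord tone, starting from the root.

F#, A#, C#, E#, G#, D#

Root F#, quality major thirteenth:
root → F#
3rd (major 3rd) → A#
5th (perfect 5th) → C#
7th (major 7th) → E#
9th (major 9th) → G#
13th (major 13th) → D#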